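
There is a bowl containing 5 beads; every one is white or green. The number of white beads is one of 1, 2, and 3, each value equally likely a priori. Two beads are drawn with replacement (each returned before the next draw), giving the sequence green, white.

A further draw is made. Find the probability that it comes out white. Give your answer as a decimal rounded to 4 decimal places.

Compute the likelihood of the observed sequence for each case: P(data | r = 1) = (4/5)(1/5) = 4/25; P(data | r = 2) = (3/5)(2/5) = 6/25; P(data | r = 3) = (2/5)(3/5) = 6/25.
Multiplying each by its prior: 1/3 · 4/25 = 4/75, 1/3 · 6/25 = 2/25, 1/3 · 6/25 = 2/25; with total 16/75.
The posterior is then P(r = 1 | data) = 1/4, P(r = 2 | data) = 3/8, P(r = 3 | data) = 3/8.
Averaging over the posterior, P(white next | data) = (1/5)(1/4) + (2/5)(3/8) + (3/5)(3/8) = 17/40.

0.4250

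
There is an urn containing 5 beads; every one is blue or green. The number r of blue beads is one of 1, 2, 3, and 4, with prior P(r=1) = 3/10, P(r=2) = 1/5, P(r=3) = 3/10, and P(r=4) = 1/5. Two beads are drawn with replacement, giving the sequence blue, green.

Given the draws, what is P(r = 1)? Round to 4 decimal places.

Compute the likelihood of the observed sequence for each case: P(data | r = 1) = (1/5)(4/5) = 4/25; P(data | r = 2) = (2/5)(3/5) = 6/25; P(data | r = 3) = (3/5)(2/5) = 6/25; P(data | r = 4) = (4/5)(1/5) = 4/25.
The prior-weighted likelihoods are 3/10 · 4/25 = 6/125, 1/5 · 6/25 = 6/125, 3/10 · 6/25 = 9/125, 1/5 · 4/25 = 4/125; these sum to 1/5.
Hence P(r = 1 | data) = (6/125) / (1/5) = 6/25.

0.2400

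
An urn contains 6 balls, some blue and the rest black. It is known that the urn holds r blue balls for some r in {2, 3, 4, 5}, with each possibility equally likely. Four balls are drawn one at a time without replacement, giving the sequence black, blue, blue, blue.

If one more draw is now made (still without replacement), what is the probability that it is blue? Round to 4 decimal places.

The likelihood of the observed sequence under each hypothesis: P(data | r = 2) = (4/6)(2/5)(1/4)(0/3) = 0; P(data | r = 3) = (3/6)(3/5)(2/4)(1/3) = 1/20; P(data | r = 4) = (2/6)(4/5)(3/4)(2/3) = 2/15; P(data | r = 5) = (1/6)(5/5)(4/4)(3/3) = 1/6.
Multiplying each by its prior: 1/4 · 0 = 0, 1/4 · 1/20 = 1/80, 1/4 · 2/15 = 1/30, 1/4 · 1/6 = 1/24; with total 7/80.
Normalising, the posterior is P(r = 2 | data) = 0, P(r = 3 | data) = 1/7, P(r = 4 | data) = 8/21, P(r = 5 | data) = 10/21.
So P(blue next | data) = Σ P(blue next | H) P(H | data) = (0)(1/7) + (1/2)(8/21) + (1)(10/21) = 2/3.

0.6667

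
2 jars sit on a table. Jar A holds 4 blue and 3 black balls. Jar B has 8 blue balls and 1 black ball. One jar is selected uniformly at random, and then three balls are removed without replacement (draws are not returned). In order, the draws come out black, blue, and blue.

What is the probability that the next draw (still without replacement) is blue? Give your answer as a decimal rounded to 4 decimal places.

For each hypothesis, P(data | H) works out to: P(data | jar A) = (3/7)(4/6)(3/5) = 6/35; P(data | jar B) = (1/9)(8/8)(7/7) = 1/9.
Multiplying each by its prior: 1/2 · 6/35 = 3/35, 1/2 · 1/9 = 1/18; these sum to 89/630.
Normalising, the posterior is P(jar A | data) = 54/89, P(jar B | data) = 35/89.
The predictive probability is P(blue next | data) = (1/2)(54/89) + (1)(35/89) = 62/89.

0.6966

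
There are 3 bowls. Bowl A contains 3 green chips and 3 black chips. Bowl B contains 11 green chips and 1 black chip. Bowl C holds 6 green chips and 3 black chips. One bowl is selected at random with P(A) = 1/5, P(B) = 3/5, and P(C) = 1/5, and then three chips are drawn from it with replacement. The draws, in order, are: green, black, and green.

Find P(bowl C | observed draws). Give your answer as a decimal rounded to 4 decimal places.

The likelihood of the observed sequence under each hypothesis: P(data | bowl A) = (3/6)(3/6)(3/6) = 0.125; P(data | bowl B) = (11/12)(1/12)(11/12) = 0.070023; P(data | bowl C) = (6/9)(3/9)(6/9) = 0.14815.
The prior-weighted likelihoods are 1/5 · 0.125 = 0.025, 3/5 · 0.070023 = 0.042014, 1/5 · 0.14815 = 0.02963; with total 0.096644.
Therefore the posterior P(bowl C | data) = (0.02963) / (0.096644) = 0.30659.

0.3066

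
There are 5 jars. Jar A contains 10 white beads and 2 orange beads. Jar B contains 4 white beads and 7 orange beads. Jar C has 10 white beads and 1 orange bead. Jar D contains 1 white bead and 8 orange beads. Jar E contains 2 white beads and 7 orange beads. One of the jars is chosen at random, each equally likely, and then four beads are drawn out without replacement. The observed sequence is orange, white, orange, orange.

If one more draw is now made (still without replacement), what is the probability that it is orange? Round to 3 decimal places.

The likelihood of the observed sequence under each hypothesis: P(data | jar A) = (2/12)(10/11)(1/10)(0/9) = 0; P(data | jar B) = (7/11)(4/10)(6/9)(5/8) = 7/66; P(data | jar C) = (1/11)(10/10)(0/9) = 0; P(data | jar D) = (8/9)(1/8)(7/7)(6/6) = 1/9; P(data | jar E) = (7/9)(2/8)(6/7)(5/6) = 5/36.
Multiplying each by its prior: 1/5 · 0 = 0, 1/5 · 7/66 = 7/330, 1/5 · 0 = 0, 1/5 · 1/9 = 1/45, 1/5 · 5/36 = 1/36; summing to 47/660.
The posterior is then P(jar A | data) = 0, P(jar B | data) = 14/47, P(jar C | data) = 0, P(jar D | data) = 44/141, P(jar E | data) = 55/141.
So P(orange next | data) = Σ P(orange next | H) P(H | data) = (4/7)(14/47) + (1)(44/141) + (4/5)(55/141) = 112/141.

0.794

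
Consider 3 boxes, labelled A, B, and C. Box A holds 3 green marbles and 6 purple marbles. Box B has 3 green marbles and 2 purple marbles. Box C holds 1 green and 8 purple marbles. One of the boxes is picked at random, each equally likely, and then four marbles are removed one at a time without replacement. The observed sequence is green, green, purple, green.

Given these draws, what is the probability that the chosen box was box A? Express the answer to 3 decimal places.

The likelihood of the observed sequence under each hypothesis: P(data | box A) = (3/9)(2/8)(6/7)(1/6) = 0.011905; P(data | box B) = (3/5)(2/4)(2/3)(1/2) = 0.1; P(data | box C) = (1/9)(0/8) = 0.
The prior-weighted likelihoods are 1/3 · 0.011905 = 0.0039683, 1/3 · 0.1 = 0.033333, 1/3 · 0 = 0; summing to 0.037302.
Therefore the posterior P(box A | data) = (0.0039683) / (0.037302) = 0.10638.

0.106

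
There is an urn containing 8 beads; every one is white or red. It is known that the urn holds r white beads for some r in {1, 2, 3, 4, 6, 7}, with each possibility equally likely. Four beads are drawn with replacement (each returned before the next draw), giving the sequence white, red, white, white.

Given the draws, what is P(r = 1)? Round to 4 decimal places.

Compute the likelihood of the observed sequence for each case: P(data | r = 1) = (1/8)(7/8)(1/8)(1/8) = 0.001709; P(data | r = 2) = (2/8)(6/8)(2/8)(2/8) = 0.011719; P(data | r = 3) = (3/8)(5/8)(3/8)(3/8) = 0.032959; P(data | r = 4) = (4/8)(4/8)(4/8)(4/8) = 0.0625; P(data | r = 6) = (6/8)(2/8)(6/8)(6/8) = 0.10547; P(data | r = 7) = (7/8)(1/8)(7/8)(7/8) = 0.08374.
Multiplying each by its prior: 1/6 · 0.001709 = 0.00028483, 1/6 · 0.011719 = 0.0019531, 1/6 · 0.032959 = 0.0054932, 1/6 · 0.0625 = 0.010417, 1/6 · 0.10547 = 0.017578, 1/6 · 0.08374 = 0.013957; these sum to 0.049683.
Hence P(r = 1 | data) = (0.00028483) / (0.049683) = 0.005733.

0.0057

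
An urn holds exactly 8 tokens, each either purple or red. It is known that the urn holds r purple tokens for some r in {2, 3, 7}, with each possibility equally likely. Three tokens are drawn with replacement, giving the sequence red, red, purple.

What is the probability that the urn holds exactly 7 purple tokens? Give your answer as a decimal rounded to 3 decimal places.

Under each hypothesis, the probability of the observed sequence is: P(data | r = 2) = (6/8)(6/8)(2/8) = 0.14062; P(data | r = 3) = (5/8)(5/8)(3/8) = 0.14648; P(data | r = 7) = (1/8)(1/8)(7/8) = 0.013672.
Weighting by the prior gives 1/3 · 0.14062 = 0.046875, 1/3 · 0.14648 = 0.048828, 1/3 · 0.013672 = 0.0045573; summing to 0.10026.
Therefore the posterior P(r = 7 | data) = (0.0045573) / (0.10026) = 0.045455.

0.045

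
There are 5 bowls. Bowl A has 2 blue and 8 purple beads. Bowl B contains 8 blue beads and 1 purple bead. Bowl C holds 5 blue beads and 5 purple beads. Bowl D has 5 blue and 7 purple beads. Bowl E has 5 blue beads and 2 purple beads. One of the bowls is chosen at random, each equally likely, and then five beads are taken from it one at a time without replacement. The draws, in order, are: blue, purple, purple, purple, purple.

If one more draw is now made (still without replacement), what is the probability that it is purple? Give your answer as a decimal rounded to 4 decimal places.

The likelihood of the observed sequence under each hypothesis: P(data | bowl A) = (2/10)(8/9)(7/8)(6/7)(5/6) = 0.11111; P(data | bowl B) = (8/9)(1/8)(0/7) = 0; P(data | bowl C) = (5/10)(5/9)(4/8)(3/7)(2/6) = 0.019841; P(data | bowl D) = (5/12)(7/11)(6/10)(5/9)(4/8) = 0.044192; P(data | bowl E) = (5/7)(2/6)(1/5)(0/4) = 0.
Weighting by the prior gives 1/5 · 0.11111 = 0.022222, 1/5 · 0 = 0, 1/5 · 0.019841 = 0.0039683, 1/5 · 0.044192 = 0.0088384, 1/5 · 0 = 0; summing to 0.035029.
The posterior is then P(bowl A | data) = 0.6344, P(bowl B | data) = 0, P(bowl C | data) = 0.11329, P(bowl D | data) = 0.25232, P(bowl E | data) = 0.
So P(purple next | data) = Σ P(purple next | H) P(H | data) = (4/5)(0.6344) + (1/5)(0.11329) + (3/7)(0.25232) = 0.63831.

0.6383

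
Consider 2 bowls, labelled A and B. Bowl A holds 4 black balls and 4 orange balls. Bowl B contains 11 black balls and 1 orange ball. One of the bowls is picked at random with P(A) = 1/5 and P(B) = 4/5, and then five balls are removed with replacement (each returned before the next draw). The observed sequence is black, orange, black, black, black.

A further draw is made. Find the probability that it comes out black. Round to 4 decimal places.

0.8678

Compute the likelihood of the observed sequence for each case: P(data | bowl A) = (4/8)(4/8)(4/8)(4/8)(4/8) = 0.03125; P(data | bowl B) = (11/12)(1/12)(11/12)(11/12)(11/12) = 0.058839.
Weighting by the prior gives 1/5 · 0.03125 = 0.00625, 4/5 · 0.058839 = 0.047071; summing to 0.053321.
The posterior is then P(bowl A | data) = 0.11721, P(bowl B | data) = 0.88279.
The predictive probability is P(black next | data) = (1/2)(0.11721) + (11/12)(0.88279) = 0.86783.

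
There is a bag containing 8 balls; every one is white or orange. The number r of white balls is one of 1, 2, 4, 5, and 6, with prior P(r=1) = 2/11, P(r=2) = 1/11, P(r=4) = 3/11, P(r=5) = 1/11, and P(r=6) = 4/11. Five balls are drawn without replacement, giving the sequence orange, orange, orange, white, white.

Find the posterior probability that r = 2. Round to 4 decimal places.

0.1961

Under each hypothesis, the probability of the observed sequence is: P(data | r = 1) = (7/8)(6/7)(5/6)(1/5)(0/4) = 0; P(data | r = 2) = (6/8)(5/7)(4/6)(2/5)(1/4) = 0.035714; P(data | r = 4) = (4/8)(3/7)(2/6)(4/5)(3/4) = 0.042857; P(data | r = 5) = (3/8)(2/7)(1/6)(5/5)(4/4) = 0.017857; P(data | r = 6) = (2/8)(1/7)(0/6) = 0.
The prior-weighted likelihoods are 2/11 · 0 = 0, 1/11 · 0.035714 = 0.0032468, 3/11 · 0.042857 = 0.011688, 1/11 · 0.017857 = 0.0016234, 4/11 · 0 = 0; summing to 0.016558.
So P(r = 2 | data) = (0.0032468) / (0.016558) = 0.19608.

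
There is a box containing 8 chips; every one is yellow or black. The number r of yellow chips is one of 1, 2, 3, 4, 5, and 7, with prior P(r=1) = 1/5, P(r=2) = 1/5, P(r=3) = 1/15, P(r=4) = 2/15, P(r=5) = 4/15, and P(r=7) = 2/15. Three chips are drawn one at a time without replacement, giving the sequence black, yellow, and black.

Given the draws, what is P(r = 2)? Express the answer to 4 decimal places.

Under each hypothesis, the probability of the observed sequence is: P(data | r = 1) = (7/8)(1/7)(6/6) = 1/8; P(data | r = 2) = (6/8)(2/7)(5/6) = 5/28; P(data | r = 3) = (5/8)(3/7)(4/6) = 5/28; P(data | r = 4) = (4/8)(4/7)(3/6) = 1/7; P(data | r = 5) = (3/8)(5/7)(2/6) = 5/56; P(data | r = 7) = (1/8)(7/7)(0/6) = 0.
Multiplying each by its prior: 1/5 · 1/8 = 1/40, 1/5 · 5/28 = 1/28, 1/15 · 5/28 = 1/84, 2/15 · 1/7 = 2/105, 4/15 · 5/56 = 1/42, 2/15 · 0 = 0; these sum to 97/840.
So P(r = 2 | data) = (1/28) / (97/840) = 30/97.

0.3093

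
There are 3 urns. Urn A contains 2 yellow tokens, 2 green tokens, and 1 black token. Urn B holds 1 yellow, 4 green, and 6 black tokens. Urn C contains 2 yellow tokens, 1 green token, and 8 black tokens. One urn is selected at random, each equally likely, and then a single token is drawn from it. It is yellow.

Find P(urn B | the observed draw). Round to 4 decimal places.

0.1351

For each hypothesis, P(data | H) works out to: P(data | urn A) = (2/5) = 2/5; P(data | urn B) = (1/11) = 1/11; P(data | urn C) = (2/11) = 2/11.
The prior-weighted likelihoods are 1/3 · 2/5 = 2/15, 1/3 · 1/11 = 1/33, 1/3 · 2/11 = 2/33; with total 37/165.
So P(urn B | data) = (1/33) / (37/165) = 5/37.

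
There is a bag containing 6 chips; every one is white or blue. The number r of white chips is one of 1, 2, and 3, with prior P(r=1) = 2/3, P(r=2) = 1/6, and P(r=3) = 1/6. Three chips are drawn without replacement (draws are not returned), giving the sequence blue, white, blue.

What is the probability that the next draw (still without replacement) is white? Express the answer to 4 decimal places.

0.1639

The likelihood of the observed sequence under each hypothesis: P(data | r = 1) = (5/6)(1/5)(4/4) = 1/6; P(data | r = 2) = (4/6)(2/5)(3/4) = 1/5; P(data | r = 3) = (3/6)(3/5)(2/4) = 3/20.
Weighting by the prior gives 2/3 · 1/6 = 1/9, 1/6 · 1/5 = 1/30, 1/6 · 3/20 = 1/40; with total 61/360.
Normalising, the posterior is P(r = 1 | data) = 40/61, P(r = 2 | data) = 12/61, P(r = 3 | data) = 9/61.
Averaging over the posterior, P(white next | data) = (0)(40/61) + (1/3)(12/61) + (2/3)(9/61) = 10/61.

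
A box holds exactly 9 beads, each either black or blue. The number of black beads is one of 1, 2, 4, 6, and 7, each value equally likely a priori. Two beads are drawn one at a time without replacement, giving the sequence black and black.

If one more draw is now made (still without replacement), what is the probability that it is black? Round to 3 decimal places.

0.588

Compute the likelihood of the observed sequence for each case: P(data | r = 1) = (1/9)(0/8) = 0; P(data | r = 2) = (2/9)(1/8) = 1/36; P(data | r = 4) = (4/9)(3/8) = 1/6; P(data | r = 6) = (6/9)(5/8) = 5/12; P(data | r = 7) = (7/9)(6/8) = 7/12.
The prior-weighted likelihoods are 1/5 · 0 = 0, 1/5 · 1/36 = 1/180, 1/5 · 1/6 = 1/30, 1/5 · 5/12 = 1/12, 1/5 · 7/12 = 7/60; these sum to 43/180.
The posterior is then P(r = 1 | data) = 0, P(r = 2 | data) = 1/43, P(r = 4 | data) = 6/43, P(r = 6 | data) = 15/43, P(r = 7 | data) = 21/43.
The predictive probability is P(black next | data) = (0)(1/43) + (2/7)(6/43) + (4/7)(15/43) + (5/7)(21/43) = 177/301.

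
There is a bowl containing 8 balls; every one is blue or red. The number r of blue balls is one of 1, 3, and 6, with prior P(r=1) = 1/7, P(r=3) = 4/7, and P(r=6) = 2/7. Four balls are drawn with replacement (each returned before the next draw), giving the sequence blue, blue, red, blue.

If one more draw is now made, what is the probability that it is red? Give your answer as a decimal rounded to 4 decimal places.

The likelihood of the observed sequence under each hypothesis: P(data | r = 1) = (1/8)(1/8)(7/8)(1/8) = 0.001709; P(data | r = 3) = (3/8)(3/8)(5/8)(3/8) = 0.032959; P(data | r = 6) = (6/8)(6/8)(2/8)(6/8) = 0.10547.
Multiplying each by its prior: 1/7 · 0.001709 = 0.00024414, 4/7 · 0.032959 = 0.018834, 2/7 · 0.10547 = 0.030134; summing to 0.049212.
Normalising, the posterior is P(r = 1 | data) = 0.004961, P(r = 3 | data) = 0.38271, P(r = 6 | data) = 0.61233.
So P(red next | data) = Σ P(red next | H) P(H | data) = (7/8)(0.004961) + (5/8)(0.38271) + (1/4)(0.61233) = 0.39662.

0.3966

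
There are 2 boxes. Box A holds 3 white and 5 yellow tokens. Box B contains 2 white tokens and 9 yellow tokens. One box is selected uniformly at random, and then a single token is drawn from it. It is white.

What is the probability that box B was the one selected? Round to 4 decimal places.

Compute the likelihood of this draw for each case: P(data | box A) = (3/8) = 3/8; P(data | box B) = (2/11) = 2/11.
Multiplying each by its prior: 1/2 · 3/8 = 3/16, 1/2 · 2/11 = 1/11; summing to 49/176.
By Bayes' rule, P(box B | data) = (1/11) / (49/176) = 16/49.

0.3265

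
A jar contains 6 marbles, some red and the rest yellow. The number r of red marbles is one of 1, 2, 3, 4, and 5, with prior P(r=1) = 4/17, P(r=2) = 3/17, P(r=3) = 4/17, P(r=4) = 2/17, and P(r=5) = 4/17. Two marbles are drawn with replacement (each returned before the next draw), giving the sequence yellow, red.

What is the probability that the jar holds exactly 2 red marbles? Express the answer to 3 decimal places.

0.207

Compute the likelihood of the observed sequence for each case: P(data | r = 1) = (5/6)(1/6) = 5/36; P(data | r = 2) = (4/6)(2/6) = 2/9; P(data | r = 3) = (3/6)(3/6) = 1/4; P(data | r = 4) = (2/6)(4/6) = 2/9; P(data | r = 5) = (1/6)(5/6) = 5/36.
Multiplying each by its prior: 4/17 · 5/36 = 5/153, 3/17 · 2/9 = 2/51, 4/17 · 1/4 = 1/17, 2/17 · 2/9 = 4/153, 4/17 · 5/36 = 5/153; with total 29/153.
So P(r = 2 | data) = (2/51) / (29/153) = 6/29.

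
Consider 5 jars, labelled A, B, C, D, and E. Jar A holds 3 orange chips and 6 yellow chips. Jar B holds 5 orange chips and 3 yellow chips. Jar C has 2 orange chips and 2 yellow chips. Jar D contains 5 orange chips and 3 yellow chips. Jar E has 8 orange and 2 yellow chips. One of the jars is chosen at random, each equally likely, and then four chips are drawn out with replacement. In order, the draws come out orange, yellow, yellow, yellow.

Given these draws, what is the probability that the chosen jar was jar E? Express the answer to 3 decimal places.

0.027

For each hypothesis, P(data | H) works out to: P(data | jar A) = (3/9)(6/9)(6/9)(6/9) = 0.098765; P(data | jar B) = (5/8)(3/8)(3/8)(3/8) = 0.032959; P(data | jar C) = (2/4)(2/4)(2/4)(2/4) = 0.0625; P(data | jar D) = (5/8)(3/8)(3/8)(3/8) = 0.032959; P(data | jar E) = (8/10)(2/10)(2/10)(2/10) = 0.0064.
The prior-weighted likelihoods are 1/5 · 0.098765 = 0.019753, 1/5 · 0.032959 = 0.0065918, 1/5 · 0.0625 = 0.0125, 1/5 · 0.032959 = 0.0065918, 1/5 · 0.0064 = 0.00128; with total 0.046717.
By Bayes' rule, P(jar E | data) = (0.00128) / (0.046717) = 0.027399.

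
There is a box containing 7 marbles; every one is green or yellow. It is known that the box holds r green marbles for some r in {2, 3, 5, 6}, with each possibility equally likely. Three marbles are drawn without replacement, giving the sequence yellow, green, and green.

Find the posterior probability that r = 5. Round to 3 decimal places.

0.385

The likelihood of the observed sequence under each hypothesis: P(data | r = 2) = (5/7)(2/6)(1/5) = 1/21; P(data | r = 3) = (4/7)(3/6)(2/5) = 4/35; P(data | r = 5) = (2/7)(5/6)(4/5) = 4/21; P(data | r = 6) = (1/7)(6/6)(5/5) = 1/7.
The prior-weighted likelihoods are 1/4 · 1/21 = 1/84, 1/4 · 4/35 = 1/35, 1/4 · 4/21 = 1/21, 1/4 · 1/7 = 1/28; summing to 13/105.
Therefore the posterior P(r = 5 | data) = (1/21) / (13/105) = 5/13.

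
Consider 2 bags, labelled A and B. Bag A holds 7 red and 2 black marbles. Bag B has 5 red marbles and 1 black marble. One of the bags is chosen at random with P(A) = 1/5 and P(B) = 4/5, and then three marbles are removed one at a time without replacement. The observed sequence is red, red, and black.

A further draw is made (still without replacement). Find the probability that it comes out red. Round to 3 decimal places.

For each hypothesis, P(data | H) works out to: P(data | bag A) = (7/9)(6/8)(2/7) = 1/6; P(data | bag B) = (5/6)(4/5)(1/4) = 1/6.
The prior-weighted likelihoods are 1/5 · 1/6 = 1/30, 4/5 · 1/6 = 2/15; summing to 1/6.
Normalising, the posterior is P(bag A | data) = 1/5, P(bag B | data) = 4/5.
The predictive probability is P(red next | data) = (5/6)(1/5) + (1)(4/5) = 29/30.

0.967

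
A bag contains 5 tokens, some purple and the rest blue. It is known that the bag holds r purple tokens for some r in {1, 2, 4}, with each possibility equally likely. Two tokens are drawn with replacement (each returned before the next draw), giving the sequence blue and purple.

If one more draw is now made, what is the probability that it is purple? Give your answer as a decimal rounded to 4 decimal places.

For each hypothesis, P(data | H) works out to: P(data | r = 1) = (4/5)(1/5) = 4/25; P(data | r = 2) = (3/5)(2/5) = 6/25; P(data | r = 4) = (1/5)(4/5) = 4/25.
Multiplying each by its prior: 1/3 · 4/25 = 4/75, 1/3 · 6/25 = 2/25, 1/3 · 4/25 = 4/75; these sum to 14/75.
Normalising, the posterior is P(r = 1 | data) = 2/7, P(r = 2 | data) = 3/7, P(r = 4 | data) = 2/7.
The predictive probability is P(purple next | data) = (1/5)(2/7) + (2/5)(3/7) + (4/5)(2/7) = 16/35.

0.4571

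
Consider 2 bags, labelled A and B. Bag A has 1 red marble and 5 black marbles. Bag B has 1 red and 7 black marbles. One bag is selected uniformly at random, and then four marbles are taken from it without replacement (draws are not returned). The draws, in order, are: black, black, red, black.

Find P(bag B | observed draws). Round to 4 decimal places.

For each hypothesis, P(data | H) works out to: P(data | bag A) = (5/6)(4/5)(1/4)(3/3) = 1/6; P(data | bag B) = (7/8)(6/7)(1/6)(5/5) = 1/8.
Multiplying each by its prior: 1/2 · 1/6 = 1/12, 1/2 · 1/8 = 1/16; these sum to 7/48.
So P(bag B | data) = (1/16) / (7/48) = 3/7.

0.4286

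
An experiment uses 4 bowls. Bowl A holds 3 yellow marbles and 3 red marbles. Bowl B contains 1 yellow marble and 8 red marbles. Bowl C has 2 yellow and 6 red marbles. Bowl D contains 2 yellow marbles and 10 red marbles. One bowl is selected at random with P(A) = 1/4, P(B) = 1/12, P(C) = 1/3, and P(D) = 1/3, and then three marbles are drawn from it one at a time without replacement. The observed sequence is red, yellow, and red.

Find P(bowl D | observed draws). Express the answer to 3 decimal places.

For each hypothesis, P(data | H) works out to: P(data | bowl A) = (3/6)(3/5)(2/4) = 0.15; P(data | bowl B) = (8/9)(1/8)(7/7) = 0.11111; P(data | bowl C) = (6/8)(2/7)(5/6) = 0.17857; P(data | bowl D) = (10/12)(2/11)(9/10) = 0.13636.
Multiplying each by its prior: 1/4 · 0.15 = 0.0375, 1/12 · 0.11111 = 0.0092593, 1/3 · 0.17857 = 0.059524, 1/3 · 0.13636 = 0.045455; summing to 0.15174.
Therefore the posterior P(bowl D | data) = (0.045455) / (0.15174) = 0.29956.

0.300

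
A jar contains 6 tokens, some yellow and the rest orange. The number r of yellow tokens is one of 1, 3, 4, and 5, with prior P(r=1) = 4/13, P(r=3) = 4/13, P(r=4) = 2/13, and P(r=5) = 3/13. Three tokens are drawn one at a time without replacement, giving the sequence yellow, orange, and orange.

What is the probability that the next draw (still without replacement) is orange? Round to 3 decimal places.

For each hypothesis, P(data | H) works out to: P(data | r = 1) = (1/6)(5/5)(4/4) = 1/6; P(data | r = 3) = (3/6)(3/5)(2/4) = 3/20; P(data | r = 4) = (4/6)(2/5)(1/4) = 1/15; P(data | r = 5) = (5/6)(1/5)(0/4) = 0.
Weighting by the prior gives 4/13 · 1/6 = 2/39, 4/13 · 3/20 = 3/65, 2/13 · 1/15 = 2/195, 3/13 · 0 = 0; with total 7/65.
The posterior is then P(r = 1 | data) = 10/21, P(r = 3 | data) = 3/7, P(r = 4 | data) = 2/21, P(r = 5 | data) = 0.
So P(orange next | data) = Σ P(orange next | H) P(H | data) = (1)(10/21) + (1/3)(3/7) + (0)(2/21) = 13/21.

0.619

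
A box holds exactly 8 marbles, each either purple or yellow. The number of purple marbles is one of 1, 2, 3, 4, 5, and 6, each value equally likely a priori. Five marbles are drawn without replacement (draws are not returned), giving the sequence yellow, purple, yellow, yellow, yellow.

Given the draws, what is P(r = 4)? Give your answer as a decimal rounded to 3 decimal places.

Compute the likelihood of the observed sequence for each case: P(data | r = 1) = (7/8)(1/7)(6/6)(5/5)(4/4) = 1/8; P(data | r = 2) = (6/8)(2/7)(5/6)(4/5)(3/4) = 3/28; P(data | r = 3) = (5/8)(3/7)(4/6)(3/5)(2/4) = 3/56; P(data | r = 4) = (4/8)(4/7)(3/6)(2/5)(1/4) = 1/70; P(data | r = 5) = (3/8)(5/7)(2/6)(1/5)(0/4) = 0; P(data | r = 6) = (2/8)(6/7)(1/6)(0/5) = 0.
Weighting by the prior gives 1/6 · 1/8 = 1/48, 1/6 · 3/28 = 1/56, 1/6 · 3/56 = 1/112, 1/6 · 1/70 = 1/420, 1/6 · 0 = 0, 1/6 · 0 = 0; these sum to 1/20.
So P(r = 4 | data) = (1/420) / (1/20) = 1/21.

0.048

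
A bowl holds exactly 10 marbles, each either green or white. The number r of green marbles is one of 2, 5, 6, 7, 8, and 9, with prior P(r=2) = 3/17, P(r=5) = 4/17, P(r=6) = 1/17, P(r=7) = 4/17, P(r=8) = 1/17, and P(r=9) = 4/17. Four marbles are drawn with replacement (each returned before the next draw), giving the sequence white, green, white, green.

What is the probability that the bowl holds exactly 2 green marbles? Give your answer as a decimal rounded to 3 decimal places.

0.124

Under each hypothesis, the probability of the observed sequence is: P(data | r = 2) = (8/10)(2/10)(8/10)(2/10) = 0.0256; P(data | r = 5) = (5/10)(5/10)(5/10)(5/10) = 0.0625; P(data | r = 6) = (4/10)(6/10)(4/10)(6/10) = 0.0576; P(data | r = 7) = (3/10)(7/10)(3/10)(7/10) = 0.0441; P(data | r = 8) = (2/10)(8/10)(2/10)(8/10) = 0.0256; P(data | r = 9) = (1/10)(9/10)(1/10)(9/10) = 0.0081.
Weighting by the prior gives 3/17 · 0.0256 = 0.0045176, 4/17 · 0.0625 = 0.014706, 1/17 · 0.0576 = 0.0033882, 4/17 · 0.0441 = 0.010376, 1/17 · 0.0256 = 0.0015059, 4/17 · 0.0081 = 0.0019059; these sum to 0.0364.
Hence P(r = 2 | data) = (0.0045176) / (0.0364) = 0.12411.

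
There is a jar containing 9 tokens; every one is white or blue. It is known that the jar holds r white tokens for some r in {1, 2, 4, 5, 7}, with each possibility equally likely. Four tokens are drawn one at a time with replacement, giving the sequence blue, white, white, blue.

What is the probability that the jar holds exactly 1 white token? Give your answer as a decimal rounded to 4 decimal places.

0.0510

For each hypothesis, P(data | H) works out to: P(data | r = 1) = (8/9)(1/9)(1/9)(8/9) = 0.0097546; P(data | r = 2) = (7/9)(2/9)(2/9)(7/9) = 0.029873; P(data | r = 4) = (5/9)(4/9)(4/9)(5/9) = 0.060966; P(data | r = 5) = (4/9)(5/9)(5/9)(4/9) = 0.060966; P(data | r = 7) = (2/9)(7/9)(7/9)(2/9) = 0.029873.
Multiplying each by its prior: 1/5 · 0.0097546 = 0.0019509, 1/5 · 0.029873 = 0.0059747, 1/5 · 0.060966 = 0.012193, 1/5 · 0.060966 = 0.012193, 1/5 · 0.029873 = 0.0059747; with total 0.038287.
Hence P(r = 1 | data) = (0.0019509) / (0.038287) = 0.050955.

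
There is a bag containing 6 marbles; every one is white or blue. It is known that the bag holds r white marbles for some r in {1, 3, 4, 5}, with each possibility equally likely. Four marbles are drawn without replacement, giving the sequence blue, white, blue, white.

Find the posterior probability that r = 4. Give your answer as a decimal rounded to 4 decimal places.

0.4000

Under each hypothesis, the probability of the observed sequence is: P(data | r = 1) = (5/6)(1/5)(4/4)(0/3) = 0; P(data | r = 3) = (3/6)(3/5)(2/4)(2/3) = 1/10; P(data | r = 4) = (2/6)(4/5)(1/4)(3/3) = 1/15; P(data | r = 5) = (1/6)(5/5)(0/4) = 0.
The prior-weighted likelihoods are 1/4 · 0 = 0, 1/4 · 1/10 = 1/40, 1/4 · 1/15 = 1/60, 1/4 · 0 = 0; summing to 1/24.
Hence P(r = 4 | data) = (1/60) / (1/24) = 2/5.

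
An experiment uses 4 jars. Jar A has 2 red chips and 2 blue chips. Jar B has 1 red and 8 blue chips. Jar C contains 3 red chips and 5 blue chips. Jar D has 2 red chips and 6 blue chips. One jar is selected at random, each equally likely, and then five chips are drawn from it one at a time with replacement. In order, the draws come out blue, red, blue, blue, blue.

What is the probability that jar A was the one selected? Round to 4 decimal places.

For each hypothesis, P(data | H) works out to: P(data | jar A) = (2/4)(2/4)(2/4)(2/4)(2/4) = 0.03125; P(data | jar B) = (8/9)(1/9)(8/9)(8/9)(8/9) = 0.069366; P(data | jar C) = (5/8)(3/8)(5/8)(5/8)(5/8) = 0.05722; P(data | jar D) = (6/8)(2/8)(6/8)(6/8)(6/8) = 0.079102.
The prior-weighted likelihoods are 1/4 · 0.03125 = 0.0078125, 1/4 · 0.069366 = 0.017342, 1/4 · 0.05722 = 0.014305, 1/4 · 0.079102 = 0.019775; summing to 0.059235.
So P(jar A | data) = (0.0078125) / (0.059235) = 0.13189.

0.1319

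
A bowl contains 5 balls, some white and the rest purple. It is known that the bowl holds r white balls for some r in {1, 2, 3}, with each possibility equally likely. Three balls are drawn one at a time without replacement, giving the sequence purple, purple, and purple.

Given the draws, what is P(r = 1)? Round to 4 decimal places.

0.8000

The likelihood of the observed sequence under each hypothesis: P(data | r = 1) = (4/5)(3/4)(2/3) = 2/5; P(data | r = 2) = (3/5)(2/4)(1/3) = 1/10; P(data | r = 3) = (2/5)(1/4)(0/3) = 0.
Weighting by the prior gives 1/3 · 2/5 = 2/15, 1/3 · 1/10 = 1/30, 1/3 · 0 = 0; these sum to 1/6.
Therefore the posterior P(r = 1 | data) = (2/15) / (1/6) = 4/5.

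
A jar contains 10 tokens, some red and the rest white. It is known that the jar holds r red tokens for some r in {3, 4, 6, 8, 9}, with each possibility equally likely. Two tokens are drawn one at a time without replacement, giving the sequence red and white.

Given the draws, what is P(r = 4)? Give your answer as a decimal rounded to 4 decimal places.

0.2553

The likelihood of the observed sequence under each hypothesis: P(data | r = 3) = (3/10)(7/9) = 7/30; P(data | r = 4) = (4/10)(6/9) = 4/15; P(data | r = 6) = (6/10)(4/9) = 4/15; P(data | r = 8) = (8/10)(2/9) = 8/45; P(data | r = 9) = (9/10)(1/9) = 1/10.
Multiplying each by its prior: 1/5 · 7/30 = 7/150, 1/5 · 4/15 = 4/75, 1/5 · 4/15 = 4/75, 1/5 · 8/45 = 8/225, 1/5 · 1/10 = 1/50; with total 47/225.
Therefore the posterior P(r = 4 | data) = (4/75) / (47/225) = 12/47.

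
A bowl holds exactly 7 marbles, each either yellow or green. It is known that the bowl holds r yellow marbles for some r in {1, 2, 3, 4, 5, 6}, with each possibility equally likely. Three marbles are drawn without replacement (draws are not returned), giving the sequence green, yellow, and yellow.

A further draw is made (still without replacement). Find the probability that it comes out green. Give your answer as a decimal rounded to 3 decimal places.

For each hypothesis, P(data | H) works out to: P(data | r = 1) = (6/7)(1/6)(0/5) = 0; P(data | r = 2) = (5/7)(2/6)(1/5) = 1/21; P(data | r = 3) = (4/7)(3/6)(2/5) = 4/35; P(data | r = 4) = (3/7)(4/6)(3/5) = 6/35; P(data | r = 5) = (2/7)(5/6)(4/5) = 4/21; P(data | r = 6) = (1/7)(6/6)(5/5) = 1/7.
The prior-weighted likelihoods are 1/6 · 0 = 0, 1/6 · 1/21 = 1/126, 1/6 · 4/35 = 2/105, 1/6 · 6/35 = 1/35, 1/6 · 4/21 = 2/63, 1/6 · 1/7 = 1/42; summing to 1/9.
Dividing through by the total gives posterior P(r = 1 | data) = 0, P(r = 2 | data) = 1/14, P(r = 3 | data) = 6/35, P(r = 4 | data) = 9/35, P(r = 5 | data) = 2/7, P(r = 6 | data) = 3/14.
So P(green next | data) = Σ P(green next | H) P(H | data) = (1)(1/14) + (3/4)(6/35) + (1/2)(9/35) + (1/4)(2/7) + (0)(3/14) = 2/5.

0.400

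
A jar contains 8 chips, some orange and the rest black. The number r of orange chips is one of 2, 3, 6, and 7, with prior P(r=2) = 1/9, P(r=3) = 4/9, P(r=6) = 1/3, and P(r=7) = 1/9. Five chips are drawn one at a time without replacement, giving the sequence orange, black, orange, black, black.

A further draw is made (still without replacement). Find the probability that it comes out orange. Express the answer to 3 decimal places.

0.286

Under each hypothesis, the probability of the observed sequence is: P(data | r = 2) = (2/8)(6/7)(1/6)(5/5)(4/4) = 1/28; P(data | r = 3) = (3/8)(5/7)(2/6)(4/5)(3/4) = 3/56; P(data | r = 6) = (6/8)(2/7)(5/6)(1/5)(0/4) = 0; P(data | r = 7) = (7/8)(1/7)(6/6)(0/5) = 0.
The prior-weighted likelihoods are 1/9 · 1/28 = 1/252, 4/9 · 3/56 = 1/42, 1/3 · 0 = 0, 1/9 · 0 = 0; with total 1/36.
Normalising, the posterior is P(r = 2 | data) = 1/7, P(r = 3 | data) = 6/7, P(r = 6 | data) = 0, P(r = 7 | data) = 0.
Averaging over the posterior, P(orange next | data) = (0)(1/7) + (1/3)(6/7) = 2/7.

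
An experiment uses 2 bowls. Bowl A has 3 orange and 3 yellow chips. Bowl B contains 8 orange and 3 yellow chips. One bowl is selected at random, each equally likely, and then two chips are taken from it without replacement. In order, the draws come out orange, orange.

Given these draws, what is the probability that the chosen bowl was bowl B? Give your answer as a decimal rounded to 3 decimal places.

Under each hypothesis, the probability of the observed sequence is: P(data | bowl A) = (3/6)(2/5) = 1/5; P(data | bowl B) = (8/11)(7/10) = 28/55.
Multiplying each by its prior: 1/2 · 1/5 = 1/10, 1/2 · 28/55 = 14/55; these sum to 39/110.
Therefore the posterior P(bowl B | data) = (14/55) / (39/110) = 28/39.

0.718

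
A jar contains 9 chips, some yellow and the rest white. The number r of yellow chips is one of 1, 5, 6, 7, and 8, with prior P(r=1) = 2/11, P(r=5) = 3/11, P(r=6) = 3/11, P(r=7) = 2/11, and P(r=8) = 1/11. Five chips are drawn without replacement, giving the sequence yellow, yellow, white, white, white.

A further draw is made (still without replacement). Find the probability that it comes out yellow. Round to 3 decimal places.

0.818

For each hypothesis, P(data | H) works out to: P(data | r = 1) = (1/9)(0/8) = 0; P(data | r = 5) = (5/9)(4/8)(4/7)(3/6)(2/5) = 2/63; P(data | r = 6) = (6/9)(5/8)(3/7)(2/6)(1/5) = 1/84; P(data | r = 7) = (7/9)(6/8)(2/7)(1/6)(0/5) = 0; P(data | r = 8) = (8/9)(7/8)(1/7)(0/6) = 0.
Multiplying each by its prior: 2/11 · 0 = 0, 3/11 · 2/63 = 2/231, 3/11 · 1/84 = 1/308, 2/11 · 0 = 0, 1/11 · 0 = 0; summing to 1/84.
The posterior is then P(r = 1 | data) = 0, P(r = 5 | data) = 8/11, P(r = 6 | data) = 3/11, P(r = 7 | data) = 0, P(r = 8 | data) = 0.
So P(yellow next | data) = Σ P(yellow next | H) P(H | data) = (3/4)(8/11) + (1)(3/11) = 9/11.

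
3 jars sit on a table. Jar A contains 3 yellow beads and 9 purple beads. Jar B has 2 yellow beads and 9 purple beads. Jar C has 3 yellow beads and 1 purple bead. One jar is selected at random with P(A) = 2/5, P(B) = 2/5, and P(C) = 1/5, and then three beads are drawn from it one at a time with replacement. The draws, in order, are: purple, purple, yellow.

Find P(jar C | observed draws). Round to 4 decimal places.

0.0820

The likelihood of the observed sequence under each hypothesis: P(data | jar A) = (9/12)(9/12)(3/12) = 0.14062; P(data | jar B) = (9/11)(9/11)(2/11) = 0.12171; P(data | jar C) = (1/4)(1/4)(3/4) = 0.046875.
Multiplying each by its prior: 2/5 · 0.14062 = 0.05625, 2/5 · 0.12171 = 0.048685, 1/5 · 0.046875 = 0.009375; these sum to 0.11431.
Therefore the posterior P(jar C | data) = (0.009375) / (0.11431) = 0.082014.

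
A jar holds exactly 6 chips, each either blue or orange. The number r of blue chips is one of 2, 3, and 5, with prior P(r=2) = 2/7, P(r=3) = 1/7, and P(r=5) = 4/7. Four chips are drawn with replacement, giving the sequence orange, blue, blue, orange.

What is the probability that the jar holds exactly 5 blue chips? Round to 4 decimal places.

0.3236

The likelihood of the observed sequence under each hypothesis: P(data | r = 2) = (4/6)(2/6)(2/6)(4/6) = 0.049383; P(data | r = 3) = (3/6)(3/6)(3/6)(3/6) = 0.0625; P(data | r = 5) = (1/6)(5/6)(5/6)(1/6) = 0.01929.
The prior-weighted likelihoods are 2/7 · 0.049383 = 0.014109, 1/7 · 0.0625 = 0.0089286, 4/7 · 0.01929 = 0.011023; summing to 0.034061.
So P(r = 5 | data) = (0.011023) / (0.034061) = 0.32362.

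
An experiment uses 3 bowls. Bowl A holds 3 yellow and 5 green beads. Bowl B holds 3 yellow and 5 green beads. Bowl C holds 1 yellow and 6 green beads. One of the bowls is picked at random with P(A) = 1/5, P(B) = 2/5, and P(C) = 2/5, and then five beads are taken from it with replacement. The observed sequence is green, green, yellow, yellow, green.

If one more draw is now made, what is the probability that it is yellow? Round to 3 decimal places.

Compute the likelihood of the observed sequence for each case: P(data | bowl A) = (5/8)(5/8)(3/8)(3/8)(5/8) = 0.034332; P(data | bowl B) = (5/8)(5/8)(3/8)(3/8)(5/8) = 0.034332; P(data | bowl C) = (6/7)(6/7)(1/7)(1/7)(6/7) = 0.012852.
Multiplying each by its prior: 1/5 · 0.034332 = 0.0068665, 2/5 · 0.034332 = 0.013733, 2/5 · 0.012852 = 0.0051407; these sum to 0.02574.
Dividing through by the total gives posterior P(bowl A | data) = 0.26676, P(bowl B | data) = 0.53352, P(bowl C | data) = 0.19972.
So P(yellow next | data) = Σ P(yellow next | H) P(H | data) = (3/8)(0.26676) + (3/8)(0.53352) + (1/7)(0.19972) = 0.32864.

0.329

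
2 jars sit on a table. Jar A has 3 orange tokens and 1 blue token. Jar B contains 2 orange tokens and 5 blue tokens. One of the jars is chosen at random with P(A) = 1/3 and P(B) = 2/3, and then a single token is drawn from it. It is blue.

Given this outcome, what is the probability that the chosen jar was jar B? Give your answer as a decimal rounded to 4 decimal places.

Under each hypothesis, the probability of this draw is: P(data | jar A) = (1/4) = 1/4; P(data | jar B) = (5/7) = 5/7.
Multiplying each by its prior: 1/3 · 1/4 = 1/12, 2/3 · 5/7 = 10/21; with total 47/84.
So P(jar B | data) = (10/21) / (47/84) = 40/47.

0.8511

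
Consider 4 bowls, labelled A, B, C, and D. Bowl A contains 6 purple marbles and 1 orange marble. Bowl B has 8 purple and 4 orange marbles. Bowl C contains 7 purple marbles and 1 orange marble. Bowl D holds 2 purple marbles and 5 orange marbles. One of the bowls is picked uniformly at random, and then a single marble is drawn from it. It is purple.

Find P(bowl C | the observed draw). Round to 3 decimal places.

The likelihood of this draw under each hypothesis: P(data | bowl A) = (6/7) = 6/7; P(data | bowl B) = (8/12) = 2/3; P(data | bowl C) = (7/8) = 7/8; P(data | bowl D) = (2/7) = 2/7.
The prior-weighted likelihoods are 1/4 · 6/7 = 3/14, 1/4 · 2/3 = 1/6, 1/4 · 7/8 = 7/32, 1/4 · 2/7 = 1/14; summing to 451/672.
Hence P(bowl C | data) = (7/32) / (451/672) = 147/451.

0.326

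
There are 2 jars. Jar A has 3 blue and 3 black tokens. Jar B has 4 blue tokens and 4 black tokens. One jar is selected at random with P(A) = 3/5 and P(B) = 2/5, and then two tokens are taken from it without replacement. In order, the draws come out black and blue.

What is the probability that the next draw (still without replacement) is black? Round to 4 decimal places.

0.5000

The likelihood of the observed sequence under each hypothesis: P(data | jar A) = (3/6)(3/5) = 3/10; P(data | jar B) = (4/8)(4/7) = 2/7.
The prior-weighted likelihoods are 3/5 · 3/10 = 9/50, 2/5 · 2/7 = 4/35; these sum to 103/350.
Normalising, the posterior is P(jar A | data) = 63/103, P(jar B | data) = 40/103.
So P(black next | data) = Σ P(black next | H) P(H | data) = (1/2)(63/103) + (1/2)(40/103) = 1/2.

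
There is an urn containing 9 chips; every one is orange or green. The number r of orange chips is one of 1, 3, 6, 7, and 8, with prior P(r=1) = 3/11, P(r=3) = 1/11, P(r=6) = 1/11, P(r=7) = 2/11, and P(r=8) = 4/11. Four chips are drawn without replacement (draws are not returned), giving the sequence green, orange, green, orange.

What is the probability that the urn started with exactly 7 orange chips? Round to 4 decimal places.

0.3182

The likelihood of the observed sequence under each hypothesis: P(data | r = 1) = (8/9)(1/8)(7/7)(0/6) = 0; P(data | r = 3) = (6/9)(3/8)(5/7)(2/6) = 5/84; P(data | r = 6) = (3/9)(6/8)(2/7)(5/6) = 5/84; P(data | r = 7) = (2/9)(7/8)(1/7)(6/6) = 1/36; P(data | r = 8) = (1/9)(8/8)(0/7) = 0.
The prior-weighted likelihoods are 3/11 · 0 = 0, 1/11 · 5/84 = 5/924, 1/11 · 5/84 = 5/924, 2/11 · 1/36 = 1/198, 4/11 · 0 = 0; these sum to 1/63.
So P(r = 7 | data) = (1/198) / (1/63) = 7/22.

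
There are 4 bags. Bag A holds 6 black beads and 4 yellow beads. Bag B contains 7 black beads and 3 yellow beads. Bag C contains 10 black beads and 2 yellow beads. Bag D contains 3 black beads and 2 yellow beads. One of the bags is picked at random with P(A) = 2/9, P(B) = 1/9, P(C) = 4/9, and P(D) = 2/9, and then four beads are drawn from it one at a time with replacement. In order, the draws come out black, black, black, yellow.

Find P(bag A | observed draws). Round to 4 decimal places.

0.2071

Compute the likelihood of the observed sequence for each case: P(data | bag A) = (6/10)(6/10)(6/10)(4/10) = 0.0864; P(data | bag B) = (7/10)(7/10)(7/10)(3/10) = 0.1029; P(data | bag C) = (10/12)(10/12)(10/12)(2/12) = 0.096451; P(data | bag D) = (3/5)(3/5)(3/5)(2/5) = 0.0864.
The prior-weighted likelihoods are 2/9 · 0.0864 = 0.0192, 1/9 · 0.1029 = 0.011433, 4/9 · 0.096451 = 0.042867, 2/9 · 0.0864 = 0.0192; with total 0.0927.
Hence P(bag A | data) = (0.0192) / (0.0927) = 0.20712.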